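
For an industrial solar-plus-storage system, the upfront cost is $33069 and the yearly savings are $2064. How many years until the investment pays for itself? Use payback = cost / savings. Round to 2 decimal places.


Simple payback period = initial cost / annual savings
Payback = 33069 / 2064
Payback = 16.02 years

16.02


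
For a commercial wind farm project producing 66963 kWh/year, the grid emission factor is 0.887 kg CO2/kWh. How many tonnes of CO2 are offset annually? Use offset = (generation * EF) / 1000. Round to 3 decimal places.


CO2 offset in kg = generation * emission_factor
CO2 offset = 66963 * 0.887 = 59396.18 kg
Convert to tonnes:
  CO2 offset = 59396.18 / 1000 = 59.396 tonnes

59.396


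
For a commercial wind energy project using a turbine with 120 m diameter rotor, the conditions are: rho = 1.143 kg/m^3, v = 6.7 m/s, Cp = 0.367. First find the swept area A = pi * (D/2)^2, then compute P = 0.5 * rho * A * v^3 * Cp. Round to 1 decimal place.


Step 1 -- Compute swept area:
  A = pi * (D/2)^2 = pi * (120/2)^2 = 11309.73 m^2
Step 2 -- Apply wind power equation:
  P = 0.5 * rho * A * v^3 * Cp
  v^3 = 6.7^3 = 300.763
  P = 0.5 * 1.143 * 11309.73 * 300.763 * 0.367
  P = 713442.7 W

713442.7


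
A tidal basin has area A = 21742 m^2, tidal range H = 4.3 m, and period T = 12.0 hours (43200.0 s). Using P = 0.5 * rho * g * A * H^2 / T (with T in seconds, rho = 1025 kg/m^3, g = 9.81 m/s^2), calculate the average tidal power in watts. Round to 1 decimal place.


Convert period to seconds: T = 12.0 * 3600 = 43200.0 s
H^2 = 4.3^2 = 18.49
P = 0.5 * rho * g * A * H^2 / T
P = 0.5 * 1025 * 9.81 * 21742 * 18.49 / 43200.0
P = 46786.0 W

46786.0


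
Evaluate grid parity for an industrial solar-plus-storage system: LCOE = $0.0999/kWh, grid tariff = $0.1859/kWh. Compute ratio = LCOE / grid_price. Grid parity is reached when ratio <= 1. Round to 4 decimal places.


Compare LCOE to grid price:
  LCOE = $0.0999/kWh, Grid price = $0.1859/kWh
  Ratio = LCOE / grid_price = 0.0999 / 0.1859 = 0.5374
  Grid parity achieved (ratio <= 1)? yes

0.5374


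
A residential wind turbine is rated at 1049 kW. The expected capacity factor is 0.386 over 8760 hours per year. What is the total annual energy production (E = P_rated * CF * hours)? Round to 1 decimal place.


Annual energy = rated_kW * capacity_factor * hours_per_year
Given: P_rated = 1049 kW, CF = 0.386, hours = 8760
E = 1049 * 0.386 * 8760
E = 3547046.6 kWh

3547046.6


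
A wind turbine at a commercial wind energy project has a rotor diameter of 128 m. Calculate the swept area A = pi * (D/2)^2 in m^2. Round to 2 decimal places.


Compute the rotor radius:
  r = D / 2 = 128 / 2 = 64.0 m
Calculate swept area:
  A = pi * r^2 = pi * 64.0^2
  A = 12867.96 m^2

12867.96


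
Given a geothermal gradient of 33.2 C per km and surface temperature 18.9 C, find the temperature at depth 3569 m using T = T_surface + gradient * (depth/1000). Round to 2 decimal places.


Convert depth to km: 3569 / 1000 = 3.569 km
Temperature increase = gradient * depth_km = 33.2 * 3.569 = 118.49 C
Temperature at depth = T_surface + delta_T = 18.9 + 118.49
T = 137.39 C

137.39


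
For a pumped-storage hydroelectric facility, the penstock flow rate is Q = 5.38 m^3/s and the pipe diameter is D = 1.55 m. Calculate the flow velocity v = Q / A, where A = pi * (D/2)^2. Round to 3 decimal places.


Compute pipe cross-sectional area:
  A = pi * (D/2)^2 = pi * (1.55/2)^2 = 1.8869 m^2
Calculate velocity:
  v = Q / A = 5.38 / 1.8869
  v = 2.851 m/s

2.851


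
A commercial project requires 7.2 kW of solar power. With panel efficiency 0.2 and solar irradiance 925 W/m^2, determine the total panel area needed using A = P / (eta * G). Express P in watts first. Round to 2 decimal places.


Convert target power to watts: P = 7.2 * 1000 = 7200.0 W
Compute denominator: eta * G = 0.2 * 925 = 185.0
Required area A = P / (eta * G) = 7200.0 / 185.0
A = 38.92 m^2

38.92


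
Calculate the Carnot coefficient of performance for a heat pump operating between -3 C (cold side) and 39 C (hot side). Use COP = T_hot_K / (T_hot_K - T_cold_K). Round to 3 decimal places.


Convert to Kelvin:
  T_hot = 39 + 273.15 = 312.15 K
  T_cold = -3 + 273.15 = 270.15 K
Apply Carnot COP formula:
  COP = T_hot_K / (T_hot_K - T_cold_K) = 312.15 / 42.0
  COP = 7.432

7.432


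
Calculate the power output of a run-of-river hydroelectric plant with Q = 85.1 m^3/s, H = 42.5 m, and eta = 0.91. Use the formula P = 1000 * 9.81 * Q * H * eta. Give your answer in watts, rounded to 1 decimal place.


Apply the hydropower formula P = rho * g * Q * H * eta
rho * g = 1000 * 9.81 = 9810.0
P = 9810.0 * 85.1 * 42.5 * 0.91
P = 32287088.9 W

32287088.9


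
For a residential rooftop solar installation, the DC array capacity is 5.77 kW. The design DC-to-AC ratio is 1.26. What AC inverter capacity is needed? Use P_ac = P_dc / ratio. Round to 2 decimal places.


The inverter AC capacity is determined by the DC/AC ratio.
Given: P_dc = 5.77 kW, DC/AC ratio = 1.26
P_ac = P_dc / ratio = 5.77 / 1.26
P_ac = 4.58 kW

4.58


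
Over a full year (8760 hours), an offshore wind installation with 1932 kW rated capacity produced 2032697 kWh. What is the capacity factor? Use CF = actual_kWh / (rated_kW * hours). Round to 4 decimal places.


Capacity factor = actual output / maximum possible output
Maximum possible = rated * hours = 1932 * 8760 = 16924320 kWh
CF = 2032697 / 16924320
CF = 0.1201

0.1201


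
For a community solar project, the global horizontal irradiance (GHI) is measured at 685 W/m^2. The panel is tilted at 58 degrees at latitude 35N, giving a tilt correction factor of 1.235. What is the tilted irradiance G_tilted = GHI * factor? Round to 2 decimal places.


Identify the given values:
  GHI = 685 W/m^2, tilt correction factor = 1.235
Apply the formula G_tilted = GHI * factor:
  G_tilted = 685 * 1.235
  G_tilted = 845.98 W/m^2

845.98


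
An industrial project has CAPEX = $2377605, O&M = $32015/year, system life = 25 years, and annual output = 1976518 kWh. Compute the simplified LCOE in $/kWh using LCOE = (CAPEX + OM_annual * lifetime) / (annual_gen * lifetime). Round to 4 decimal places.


Total cost = CAPEX + OM * lifetime = 2377605 + 32015 * 25 = 2377605 + 800375 = 3177980
Total generation = annual * lifetime = 1976518 * 25 = 49412950 kWh
LCOE = 3177980 / 49412950
LCOE = 0.0643 $/kWh

0.0643


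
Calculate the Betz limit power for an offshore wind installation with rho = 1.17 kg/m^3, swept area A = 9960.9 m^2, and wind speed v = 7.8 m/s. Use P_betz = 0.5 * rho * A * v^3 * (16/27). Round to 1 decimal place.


The Betz coefficient Cp_max = 16/27 = 0.5926
v^3 = 7.8^3 = 474.552
P_betz = 0.5 * rho * A * v^3 * Cp_max
P_betz = 0.5 * 1.17 * 9960.9 * 474.552 * 0.5926
P_betz = 1638681.2 W

1638681.2


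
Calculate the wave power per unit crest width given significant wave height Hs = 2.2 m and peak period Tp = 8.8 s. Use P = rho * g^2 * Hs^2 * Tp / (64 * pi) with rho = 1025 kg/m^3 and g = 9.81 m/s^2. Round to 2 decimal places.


Apply wave power formula:
  g^2 = 9.81^2 = 96.2361
  Hs^2 = 2.2^2 = 4.84
  Numerator = rho * g^2 * Hs^2 * Tp = 1025 * 96.2361 * 4.84 * 8.8 = 4201360.17
  Denominator = 64 * pi = 201.0619
  P = 4201360.17 / 201.0619 = 20895.85 W/m

20895.85


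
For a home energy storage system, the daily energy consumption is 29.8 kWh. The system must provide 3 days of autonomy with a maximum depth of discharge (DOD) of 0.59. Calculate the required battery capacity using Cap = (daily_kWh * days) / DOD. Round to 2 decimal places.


Total energy needed = daily * days = 29.8 * 3 = 89.4 kWh
Account for depth of discharge:
  Cap = total_energy / DOD = 89.4 / 0.59
  Cap = 151.53 kWh

151.53


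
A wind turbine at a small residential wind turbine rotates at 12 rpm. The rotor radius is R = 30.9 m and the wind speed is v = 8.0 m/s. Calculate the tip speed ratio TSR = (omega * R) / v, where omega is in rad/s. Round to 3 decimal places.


Convert rotational speed to rad/s:
  omega = 12 * 2 * pi / 60 = 1.2566 rad/s
Compute tip speed:
  v_tip = omega * R = 1.2566 * 30.9 = 38.83 m/s
Tip speed ratio:
  TSR = v_tip / v_wind = 38.83 / 8.0 = 4.854

4.854


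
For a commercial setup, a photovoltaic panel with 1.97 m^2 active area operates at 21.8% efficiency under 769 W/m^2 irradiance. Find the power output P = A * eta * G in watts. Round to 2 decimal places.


Use the solar power formula P = A * eta * G.
Given: A = 1.97 m^2, eta = 0.218, G = 769 W/m^2
P = 1.97 * 0.218 * 769
P = 330.25 W

330.25


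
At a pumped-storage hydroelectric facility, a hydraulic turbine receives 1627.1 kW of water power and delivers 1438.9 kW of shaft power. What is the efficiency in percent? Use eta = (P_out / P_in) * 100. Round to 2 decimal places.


Turbine efficiency = (output power / input power) * 100
eta = (1438.9 / 1627.1) * 100
eta = 88.43%

88.43


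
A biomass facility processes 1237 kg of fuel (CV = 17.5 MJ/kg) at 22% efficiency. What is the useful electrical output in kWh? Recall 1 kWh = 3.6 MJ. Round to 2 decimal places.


Total energy = mass * CV = 1237 * 17.5 = 21647.5 MJ
Useful energy = total * eta = 21647.5 * 0.22 = 4762.45 MJ
Convert to kWh: 4762.45 / 3.6
Useful energy = 1322.90 kWh

1322.90


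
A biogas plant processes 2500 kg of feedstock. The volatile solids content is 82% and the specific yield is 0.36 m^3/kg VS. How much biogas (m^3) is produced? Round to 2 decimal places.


Compute volatile solids:
  VS = mass * VS_fraction = 2500 * 0.82 = 2050.0 kg
Calculate biogas volume:
  Biogas = VS * specific_yield = 2050.0 * 0.36
  Biogas = 738.00 m^3

738.00


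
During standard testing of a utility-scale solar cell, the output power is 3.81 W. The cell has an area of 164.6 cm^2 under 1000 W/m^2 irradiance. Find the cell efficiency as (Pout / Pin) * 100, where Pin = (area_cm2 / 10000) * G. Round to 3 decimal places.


First compute the input power:
  Pin = area_cm2 / 10000 * G = 164.6 / 10000 * 1000 = 16.46 W
Then compute efficiency:
  Efficiency = (Pout / Pin) * 100 = (3.81 / 16.46) * 100
  Efficiency = 23.147%

23.147


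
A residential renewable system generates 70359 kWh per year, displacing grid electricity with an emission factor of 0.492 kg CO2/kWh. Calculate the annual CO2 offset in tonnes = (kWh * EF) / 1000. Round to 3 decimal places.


CO2 offset in kg = generation * emission_factor
CO2 offset = 70359 * 0.492 = 34616.63 kg
Convert to tonnes:
  CO2 offset = 34616.63 / 1000 = 34.617 tonnes

34.617


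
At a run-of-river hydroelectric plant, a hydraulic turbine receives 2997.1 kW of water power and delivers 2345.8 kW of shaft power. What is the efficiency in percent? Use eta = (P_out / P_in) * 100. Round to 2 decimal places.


Turbine efficiency = (output power / input power) * 100
eta = (2345.8 / 2997.1) * 100
eta = 78.27%

78.27


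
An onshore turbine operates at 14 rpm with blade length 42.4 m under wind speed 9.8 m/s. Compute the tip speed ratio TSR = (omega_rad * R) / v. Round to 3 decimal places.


Convert rotational speed to rad/s:
  omega = 14 * 2 * pi / 60 = 1.4661 rad/s
Compute tip speed:
  v_tip = omega * R = 1.4661 * 42.4 = 62.162 m/s
Tip speed ratio:
  TSR = v_tip / v_wind = 62.162 / 9.8 = 6.343

6.343


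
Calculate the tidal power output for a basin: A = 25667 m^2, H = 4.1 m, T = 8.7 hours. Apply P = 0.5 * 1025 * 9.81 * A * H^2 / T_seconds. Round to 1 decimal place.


Convert period to seconds: T = 8.7 * 3600 = 31320.0 s
H^2 = 4.1^2 = 16.81
P = 0.5 * rho * g * A * H^2 / T
P = 0.5 * 1025 * 9.81 * 25667 * 16.81 / 31320.0
P = 69260.2 W

69260.2


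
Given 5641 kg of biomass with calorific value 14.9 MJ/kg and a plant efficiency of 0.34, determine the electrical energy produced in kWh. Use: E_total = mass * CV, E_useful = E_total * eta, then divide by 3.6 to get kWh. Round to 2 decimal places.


Total energy = mass * CV = 5641 * 14.9 = 84050.9 MJ
Useful energy = total * eta = 84050.9 * 0.34 = 28577.31 MJ
Convert to kWh: 28577.31 / 3.6
Useful energy = 7938.14 kWh

7938.14


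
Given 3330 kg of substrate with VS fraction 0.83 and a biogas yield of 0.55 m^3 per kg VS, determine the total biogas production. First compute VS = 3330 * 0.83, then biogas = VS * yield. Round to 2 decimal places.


Compute volatile solids:
  VS = mass * VS_fraction = 3330 * 0.83 = 2763.9 kg
Calculate biogas volume:
  Biogas = VS * specific_yield = 2763.9 * 0.55
  Biogas = 1520.15 m^3

1520.15


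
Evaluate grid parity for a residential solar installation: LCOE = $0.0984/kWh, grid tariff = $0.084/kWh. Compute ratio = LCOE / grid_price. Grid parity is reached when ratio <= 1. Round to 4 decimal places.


Compare LCOE to grid price:
  LCOE = $0.0984/kWh, Grid price = $0.084/kWh
  Ratio = LCOE / grid_price = 0.0984 / 0.084 = 1.1714
  Grid parity achieved (ratio <= 1)? no

1.1714


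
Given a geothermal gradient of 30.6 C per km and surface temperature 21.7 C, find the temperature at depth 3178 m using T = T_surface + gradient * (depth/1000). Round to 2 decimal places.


Convert depth to km: 3178 / 1000 = 3.178 km
Temperature increase = gradient * depth_km = 30.6 * 3.178 = 97.25 C
Temperature at depth = T_surface + delta_T = 21.7 + 97.25
T = 118.95 C

118.95


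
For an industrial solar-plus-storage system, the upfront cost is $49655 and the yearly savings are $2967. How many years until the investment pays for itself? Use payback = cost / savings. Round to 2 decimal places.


Simple payback period = initial cost / annual savings
Payback = 49655 / 2967
Payback = 16.74 years

16.74


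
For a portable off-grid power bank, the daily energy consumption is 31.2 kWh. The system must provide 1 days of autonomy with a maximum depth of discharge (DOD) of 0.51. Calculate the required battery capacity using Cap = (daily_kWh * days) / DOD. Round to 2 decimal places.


Total energy needed = daily * days = 31.2 * 1 = 31.2 kWh
Account for depth of discharge:
  Cap = total_energy / DOD = 31.2 / 0.51
  Cap = 61.18 kWh

61.18


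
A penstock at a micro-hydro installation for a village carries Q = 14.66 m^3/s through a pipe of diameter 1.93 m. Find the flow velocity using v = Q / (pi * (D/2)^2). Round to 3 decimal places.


Compute pipe cross-sectional area:
  A = pi * (D/2)^2 = pi * (1.93/2)^2 = 2.9255 m^2
Calculate velocity:
  v = Q / A = 14.66 / 2.9255
  v = 5.011 m/s

5.011


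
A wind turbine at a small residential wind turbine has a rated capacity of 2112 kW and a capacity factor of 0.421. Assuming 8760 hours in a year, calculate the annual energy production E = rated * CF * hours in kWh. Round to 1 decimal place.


Annual energy = rated_kW * capacity_factor * hours_per_year
Given: P_rated = 2112 kW, CF = 0.421, hours = 8760
E = 2112 * 0.421 * 8760
E = 7788971.5 kWh

7788971.5


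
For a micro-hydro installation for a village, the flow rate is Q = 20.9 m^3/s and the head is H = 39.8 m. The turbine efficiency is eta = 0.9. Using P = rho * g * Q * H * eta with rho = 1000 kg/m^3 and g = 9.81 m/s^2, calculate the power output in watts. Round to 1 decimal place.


Apply the hydropower formula P = rho * g * Q * H * eta
rho * g = 1000 * 9.81 = 9810.0
P = 9810.0 * 20.9 * 39.8 * 0.9
P = 7344138.8 W

7344138.8


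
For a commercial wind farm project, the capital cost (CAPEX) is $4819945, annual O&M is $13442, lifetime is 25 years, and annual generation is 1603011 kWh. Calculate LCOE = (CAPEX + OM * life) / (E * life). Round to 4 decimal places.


Total cost = CAPEX + OM * lifetime = 4819945 + 13442 * 25 = 4819945 + 336050 = 5155995
Total generation = annual * lifetime = 1603011 * 25 = 40075275 kWh
LCOE = 5155995 / 40075275
LCOE = 0.1287 $/kWh

0.1287


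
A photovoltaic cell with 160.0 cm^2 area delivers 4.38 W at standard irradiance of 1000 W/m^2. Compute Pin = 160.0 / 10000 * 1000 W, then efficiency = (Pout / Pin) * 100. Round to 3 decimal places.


First compute the input power:
  Pin = area_cm2 / 10000 * G = 160.0 / 10000 * 1000 = 16.0 W
Then compute efficiency:
  Efficiency = (Pout / Pin) * 100 = (4.38 / 16.0) * 100
  Efficiency = 27.375%

27.375


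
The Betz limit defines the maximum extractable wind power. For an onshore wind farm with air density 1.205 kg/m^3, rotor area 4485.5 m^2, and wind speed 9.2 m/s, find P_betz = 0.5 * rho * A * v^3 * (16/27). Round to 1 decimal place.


The Betz coefficient Cp_max = 16/27 = 0.5926
v^3 = 9.2^3 = 778.688
P_betz = 0.5 * rho * A * v^3 * Cp_max
P_betz = 0.5 * 1.205 * 4485.5 * 778.688 * 0.5926
P_betz = 1247060.8 W

1247060.8


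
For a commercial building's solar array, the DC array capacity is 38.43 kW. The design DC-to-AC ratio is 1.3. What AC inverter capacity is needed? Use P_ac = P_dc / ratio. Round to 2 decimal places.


The inverter AC capacity is determined by the DC/AC ratio.
Given: P_dc = 38.43 kW, DC/AC ratio = 1.3
P_ac = P_dc / ratio = 38.43 / 1.3
P_ac = 29.56 kW

29.56


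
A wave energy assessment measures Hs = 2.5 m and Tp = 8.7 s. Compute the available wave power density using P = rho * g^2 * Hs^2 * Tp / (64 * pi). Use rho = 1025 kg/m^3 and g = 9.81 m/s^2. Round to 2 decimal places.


Apply wave power formula:
  g^2 = 9.81^2 = 96.2361
  Hs^2 = 2.5^2 = 6.25
  Numerator = rho * g^2 * Hs^2 * Tp = 1025 * 96.2361 * 6.25 * 8.7 = 5363658.89
  Denominator = 64 * pi = 201.0619
  P = 5363658.89 / 201.0619 = 26676.65 W/m

26676.65


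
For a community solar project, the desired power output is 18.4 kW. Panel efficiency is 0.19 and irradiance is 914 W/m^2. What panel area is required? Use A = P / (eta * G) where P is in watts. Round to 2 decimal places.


Convert target power to watts: P = 18.4 * 1000 = 18400.0 W
Compute denominator: eta * G = 0.19 * 914 = 173.66
Required area A = P / (eta * G) = 18400.0 / 173.66
A = 105.95 m^2

105.95


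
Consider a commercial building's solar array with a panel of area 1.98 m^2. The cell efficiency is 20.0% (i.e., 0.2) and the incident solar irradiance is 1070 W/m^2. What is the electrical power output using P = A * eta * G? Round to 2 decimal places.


Use the solar power formula P = A * eta * G.
Given: A = 1.98 m^2, eta = 0.2, G = 1070 W/m^2
P = 1.98 * 0.2 * 1070
P = 423.72 W

423.72


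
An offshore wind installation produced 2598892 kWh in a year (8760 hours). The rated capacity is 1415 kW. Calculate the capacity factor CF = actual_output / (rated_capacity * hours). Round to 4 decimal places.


Capacity factor = actual output / maximum possible output
Maximum possible = rated * hours = 1415 * 8760 = 12395400 kWh
CF = 2598892 / 12395400
CF = 0.2097

0.2097


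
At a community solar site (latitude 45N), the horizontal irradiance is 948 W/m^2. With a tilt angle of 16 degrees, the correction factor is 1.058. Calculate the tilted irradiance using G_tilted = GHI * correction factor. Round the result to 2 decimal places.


Identify the given values:
  GHI = 948 W/m^2, tilt correction factor = 1.058
Apply the formula G_tilted = GHI * factor:
  G_tilted = 948 * 1.058
  G_tilted = 1002.98 W/m^2

1002.98


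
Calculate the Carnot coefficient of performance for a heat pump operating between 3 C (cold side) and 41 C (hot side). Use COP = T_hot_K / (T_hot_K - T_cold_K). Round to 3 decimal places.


Convert to Kelvin:
  T_hot = 41 + 273.15 = 314.15 K
  T_cold = 3 + 273.15 = 276.15 K
Apply Carnot COP formula:
  COP = T_hot_K / (T_hot_K - T_cold_K) = 314.15 / 38.0
  COP = 8.267

8.267


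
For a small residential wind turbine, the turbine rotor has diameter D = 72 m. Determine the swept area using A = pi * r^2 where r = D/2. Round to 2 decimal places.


Compute the rotor radius:
  r = D / 2 = 72 / 2 = 36.0 m
Calculate swept area:
  A = pi * r^2 = pi * 36.0^2
  A = 4071.50 m^2

4071.50


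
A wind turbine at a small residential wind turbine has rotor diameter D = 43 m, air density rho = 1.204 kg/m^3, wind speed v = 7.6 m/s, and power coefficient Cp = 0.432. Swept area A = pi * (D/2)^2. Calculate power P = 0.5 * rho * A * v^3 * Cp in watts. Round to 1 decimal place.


Step 1 -- Compute swept area:
  A = pi * (D/2)^2 = pi * (43/2)^2 = 1452.2 m^2
Step 2 -- Apply wind power equation:
  P = 0.5 * rho * A * v^3 * Cp
  v^3 = 7.6^3 = 438.976
  P = 0.5 * 1.204 * 1452.2 * 438.976 * 0.432
  P = 165786.0 W

165786.0


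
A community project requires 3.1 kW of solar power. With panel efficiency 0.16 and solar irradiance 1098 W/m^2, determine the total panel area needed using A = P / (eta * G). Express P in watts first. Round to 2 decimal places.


Convert target power to watts: P = 3.1 * 1000 = 3100.0 W
Compute denominator: eta * G = 0.16 * 1098 = 175.68
Required area A = P / (eta * G) = 3100.0 / 175.68
A = 17.65 m^2

17.65


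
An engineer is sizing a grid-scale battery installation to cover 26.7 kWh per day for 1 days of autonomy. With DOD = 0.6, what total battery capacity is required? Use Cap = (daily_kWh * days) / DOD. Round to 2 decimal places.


Total energy needed = daily * days = 26.7 * 1 = 26.7 kWh
Account for depth of discharge:
  Cap = total_energy / DOD = 26.7 / 0.6
  Cap = 44.50 kWh

44.50


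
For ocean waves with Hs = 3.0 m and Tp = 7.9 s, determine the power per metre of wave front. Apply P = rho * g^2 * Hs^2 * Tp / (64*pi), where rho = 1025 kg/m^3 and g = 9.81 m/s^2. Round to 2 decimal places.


Apply wave power formula:
  g^2 = 9.81^2 = 96.2361
  Hs^2 = 3.0^2 = 9.0
  Numerator = rho * g^2 * Hs^2 * Tp = 1025 * 96.2361 * 9.0 * 7.9 = 7013446.38
  Denominator = 64 * pi = 201.0619
  P = 7013446.38 / 201.0619 = 34882.02 W/m

34882.02


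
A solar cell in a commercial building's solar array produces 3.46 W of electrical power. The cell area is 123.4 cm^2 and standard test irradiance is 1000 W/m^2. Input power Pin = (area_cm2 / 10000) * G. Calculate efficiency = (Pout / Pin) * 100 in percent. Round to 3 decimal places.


First compute the input power:
  Pin = area_cm2 / 10000 * G = 123.4 / 10000 * 1000 = 12.34 W
Then compute efficiency:
  Efficiency = (Pout / Pin) * 100 = (3.46 / 12.34) * 100
  Efficiency = 28.039%

28.039


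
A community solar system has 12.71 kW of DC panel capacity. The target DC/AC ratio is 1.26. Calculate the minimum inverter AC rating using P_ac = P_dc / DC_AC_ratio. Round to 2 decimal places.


The inverter AC capacity is determined by the DC/AC ratio.
Given: P_dc = 12.71 kW, DC/AC ratio = 1.26
P_ac = P_dc / ratio = 12.71 / 1.26
P_ac = 10.09 kW

10.09


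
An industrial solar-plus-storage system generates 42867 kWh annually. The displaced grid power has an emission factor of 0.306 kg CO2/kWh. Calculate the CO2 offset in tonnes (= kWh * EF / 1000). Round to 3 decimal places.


CO2 offset in kg = generation * emission_factor
CO2 offset = 42867 * 0.306 = 13117.3 kg
Convert to tonnes:
  CO2 offset = 13117.3 / 1000 = 13.117 tonnes

13.117


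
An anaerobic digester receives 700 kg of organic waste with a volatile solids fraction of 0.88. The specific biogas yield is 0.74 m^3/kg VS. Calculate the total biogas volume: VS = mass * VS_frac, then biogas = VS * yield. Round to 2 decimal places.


Compute volatile solids:
  VS = mass * VS_fraction = 700 * 0.88 = 616.0 kg
Calculate biogas volume:
  Biogas = VS * specific_yield = 616.0 * 0.74
  Biogas = 455.84 m^3

455.84


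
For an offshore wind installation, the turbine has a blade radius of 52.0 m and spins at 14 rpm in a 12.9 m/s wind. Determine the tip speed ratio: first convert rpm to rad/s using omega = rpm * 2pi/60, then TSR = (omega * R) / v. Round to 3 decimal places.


Convert rotational speed to rad/s:
  omega = 14 * 2 * pi / 60 = 1.4661 rad/s
Compute tip speed:
  v_tip = omega * R = 1.4661 * 52.0 = 76.236 m/s
Tip speed ratio:
  TSR = v_tip / v_wind = 76.236 / 12.9 = 5.910

5.910


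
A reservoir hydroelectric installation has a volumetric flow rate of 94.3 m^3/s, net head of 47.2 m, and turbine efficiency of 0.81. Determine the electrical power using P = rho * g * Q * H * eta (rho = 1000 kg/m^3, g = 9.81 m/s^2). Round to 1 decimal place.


Apply the hydropower formula P = rho * g * Q * H * eta
rho * g = 1000 * 9.81 = 9810.0
P = 9810.0 * 94.3 * 47.2 * 0.81
P = 35367773.3 W

35367773.3


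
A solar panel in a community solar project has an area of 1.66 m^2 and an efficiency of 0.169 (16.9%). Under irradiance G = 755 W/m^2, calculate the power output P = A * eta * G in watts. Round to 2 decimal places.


Use the solar power formula P = A * eta * G.
Given: A = 1.66 m^2, eta = 0.169, G = 755 W/m^2
P = 1.66 * 0.169 * 755
P = 211.81 W

211.81


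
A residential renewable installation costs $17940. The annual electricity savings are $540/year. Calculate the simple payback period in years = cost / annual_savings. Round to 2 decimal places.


Simple payback period = initial cost / annual savings
Payback = 17940 / 540
Payback = 33.22 years

33.22


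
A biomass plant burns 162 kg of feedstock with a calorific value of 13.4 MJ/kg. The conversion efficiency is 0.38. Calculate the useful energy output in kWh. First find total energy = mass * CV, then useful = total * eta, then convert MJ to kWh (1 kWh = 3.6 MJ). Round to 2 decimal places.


Total energy = mass * CV = 162 * 13.4 = 2170.8 MJ
Useful energy = total * eta = 2170.8 * 0.38 = 824.9 MJ
Convert to kWh: 824.9 / 3.6
Useful energy = 229.14 kWh

229.14


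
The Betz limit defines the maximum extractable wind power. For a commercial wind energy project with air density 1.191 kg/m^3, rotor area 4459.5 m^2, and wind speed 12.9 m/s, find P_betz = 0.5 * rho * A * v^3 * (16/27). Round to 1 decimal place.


The Betz coefficient Cp_max = 16/27 = 0.5926
v^3 = 12.9^3 = 2146.689
P_betz = 0.5 * rho * A * v^3 * Cp_max
P_betz = 0.5 * 1.191 * 4459.5 * 2146.689 * 0.5926
P_betz = 3378261.7 W

3378261.7


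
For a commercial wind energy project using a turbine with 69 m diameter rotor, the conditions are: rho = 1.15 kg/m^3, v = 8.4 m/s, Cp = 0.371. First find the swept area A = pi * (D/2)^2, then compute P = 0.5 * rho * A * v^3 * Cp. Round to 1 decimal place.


Step 1 -- Compute swept area:
  A = pi * (D/2)^2 = pi * (69/2)^2 = 3739.28 m^2
Step 2 -- Apply wind power equation:
  P = 0.5 * rho * A * v^3 * Cp
  v^3 = 8.4^3 = 592.704
  P = 0.5 * 1.15 * 3739.28 * 592.704 * 0.371
  P = 472789.3 W

472789.3


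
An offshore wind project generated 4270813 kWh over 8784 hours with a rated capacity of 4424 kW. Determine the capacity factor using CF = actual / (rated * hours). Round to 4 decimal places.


Capacity factor = actual output / maximum possible output
Maximum possible = rated * hours = 4424 * 8784 = 38860416 kWh
CF = 4270813 / 38860416
CF = 0.1099

0.1099


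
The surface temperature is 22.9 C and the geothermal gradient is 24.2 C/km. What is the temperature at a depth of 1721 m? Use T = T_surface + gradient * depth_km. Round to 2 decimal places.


Convert depth to km: 1721 / 1000 = 1.721 km
Temperature increase = gradient * depth_km = 24.2 * 1.721 = 41.65 C
Temperature at depth = T_surface + delta_T = 22.9 + 41.65
T = 64.55 C

64.55


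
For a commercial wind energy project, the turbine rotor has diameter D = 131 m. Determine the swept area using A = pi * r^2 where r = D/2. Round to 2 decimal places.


Compute the rotor radius:
  r = D / 2 = 131 / 2 = 65.5 m
Calculate swept area:
  A = pi * r^2 = pi * 65.5^2
  A = 13478.22 m^2

13478.22


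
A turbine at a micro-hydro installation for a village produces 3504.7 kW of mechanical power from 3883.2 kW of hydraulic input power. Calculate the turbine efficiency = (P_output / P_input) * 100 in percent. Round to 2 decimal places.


Turbine efficiency = (output power / input power) * 100
eta = (3504.7 / 3883.2) * 100
eta = 90.25%

90.25


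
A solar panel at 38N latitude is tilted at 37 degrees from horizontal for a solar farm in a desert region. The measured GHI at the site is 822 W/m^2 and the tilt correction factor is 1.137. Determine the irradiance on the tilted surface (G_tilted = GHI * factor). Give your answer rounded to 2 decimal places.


Identify the given values:
  GHI = 822 W/m^2, tilt correction factor = 1.137
Apply the formula G_tilted = GHI * factor:
  G_tilted = 822 * 1.137
  G_tilted = 934.61 W/m^2

934.61


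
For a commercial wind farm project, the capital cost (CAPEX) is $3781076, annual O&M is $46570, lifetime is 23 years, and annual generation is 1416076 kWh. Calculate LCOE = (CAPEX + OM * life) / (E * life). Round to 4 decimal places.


Total cost = CAPEX + OM * lifetime = 3781076 + 46570 * 23 = 3781076 + 1071110 = 4852186
Total generation = annual * lifetime = 1416076 * 23 = 32569748 kWh
LCOE = 4852186 / 32569748
LCOE = 0.1490 $/kWh

0.1490


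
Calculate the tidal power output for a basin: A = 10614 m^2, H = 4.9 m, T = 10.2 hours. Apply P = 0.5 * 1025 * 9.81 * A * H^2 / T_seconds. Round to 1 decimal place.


Convert period to seconds: T = 10.2 * 3600 = 36720.0 s
H^2 = 4.9^2 = 24.01
P = 0.5 * rho * g * A * H^2 / T
P = 0.5 * 1025 * 9.81 * 10614 * 24.01 / 36720.0
P = 34892.4 W

34892.4


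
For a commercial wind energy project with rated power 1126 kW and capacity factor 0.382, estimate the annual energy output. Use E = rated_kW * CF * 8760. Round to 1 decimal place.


Annual energy = rated_kW * capacity_factor * hours_per_year
Given: P_rated = 1126 kW, CF = 0.382, hours = 8760
E = 1126 * 0.382 * 8760
E = 3767956.3 kWh

3767956.3


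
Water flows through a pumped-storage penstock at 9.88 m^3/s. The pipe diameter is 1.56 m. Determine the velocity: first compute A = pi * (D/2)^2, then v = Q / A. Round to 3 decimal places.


Compute pipe cross-sectional area:
  A = pi * (D/2)^2 = pi * (1.56/2)^2 = 1.9113 m^2
Calculate velocity:
  v = Q / A = 9.88 / 1.9113
  v = 5.169 m/s

5.169


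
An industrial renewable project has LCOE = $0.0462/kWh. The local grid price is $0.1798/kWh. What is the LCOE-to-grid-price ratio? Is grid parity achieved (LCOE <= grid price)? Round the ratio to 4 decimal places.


Compare LCOE to grid price:
  LCOE = $0.0462/kWh, Grid price = $0.1798/kWh
  Ratio = LCOE / grid_price = 0.0462 / 0.1798 = 0.2570
  Grid parity achieved (ratio <= 1)? yes

0.2570


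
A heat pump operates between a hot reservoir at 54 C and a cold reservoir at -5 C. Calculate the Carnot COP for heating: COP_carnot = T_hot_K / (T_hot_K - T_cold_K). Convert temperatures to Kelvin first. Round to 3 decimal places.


Convert to Kelvin:
  T_hot = 54 + 273.15 = 327.15 K
  T_cold = -5 + 273.15 = 268.15 K
Apply Carnot COP formula:
  COP = T_hot_K / (T_hot_K - T_cold_K) = 327.15 / 59.0
  COP = 5.545

5.545


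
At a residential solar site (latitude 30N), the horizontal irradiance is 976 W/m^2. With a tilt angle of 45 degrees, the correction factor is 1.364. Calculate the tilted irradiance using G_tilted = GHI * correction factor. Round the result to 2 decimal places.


Identify the given values:
  GHI = 976 W/m^2, tilt correction factor = 1.364
Apply the formula G_tilted = GHI * factor:
  G_tilted = 976 * 1.364
  G_tilted = 1331.26 W/m^2

1331.26


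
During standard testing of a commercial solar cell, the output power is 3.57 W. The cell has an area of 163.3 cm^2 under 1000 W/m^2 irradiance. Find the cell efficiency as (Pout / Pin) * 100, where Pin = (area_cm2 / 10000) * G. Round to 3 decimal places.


First compute the input power:
  Pin = area_cm2 / 10000 * G = 163.3 / 10000 * 1000 = 16.33 W
Then compute efficiency:
  Efficiency = (Pout / Pin) * 100 = (3.57 / 16.33) * 100
  Efficiency = 21.862%

21.862


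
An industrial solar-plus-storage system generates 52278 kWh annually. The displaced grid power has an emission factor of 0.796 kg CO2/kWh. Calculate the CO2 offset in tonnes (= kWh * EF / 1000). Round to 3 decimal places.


CO2 offset in kg = generation * emission_factor
CO2 offset = 52278 * 0.796 = 41613.29 kg
Convert to tonnes:
  CO2 offset = 41613.29 / 1000 = 41.613 tonnes

41.613


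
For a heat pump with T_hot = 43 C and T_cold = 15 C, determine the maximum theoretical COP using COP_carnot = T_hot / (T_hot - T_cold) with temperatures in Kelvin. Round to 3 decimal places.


Convert to Kelvin:
  T_hot = 43 + 273.15 = 316.15 K
  T_cold = 15 + 273.15 = 288.15 K
Apply Carnot COP formula:
  COP = T_hot_K / (T_hot_K - T_cold_K) = 316.15 / 28.0
  COP = 11.291

11.291


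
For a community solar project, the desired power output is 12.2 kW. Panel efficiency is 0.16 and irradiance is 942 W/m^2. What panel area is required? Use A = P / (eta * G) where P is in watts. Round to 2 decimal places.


Convert target power to watts: P = 12.2 * 1000 = 12200.0 W
Compute denominator: eta * G = 0.16 * 942 = 150.72
Required area A = P / (eta * G) = 12200.0 / 150.72
A = 80.94 m^2

80.94


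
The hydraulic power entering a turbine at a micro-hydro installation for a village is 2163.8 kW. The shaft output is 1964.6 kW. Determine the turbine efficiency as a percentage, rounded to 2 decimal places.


Turbine efficiency = (output power / input power) * 100
eta = (1964.6 / 2163.8) * 100
eta = 90.79%

90.79


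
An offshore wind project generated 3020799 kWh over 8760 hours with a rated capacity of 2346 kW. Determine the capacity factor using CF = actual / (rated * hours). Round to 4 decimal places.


Capacity factor = actual output / maximum possible output
Maximum possible = rated * hours = 2346 * 8760 = 20550960 kWh
CF = 3020799 / 20550960
CF = 0.1470

0.1470


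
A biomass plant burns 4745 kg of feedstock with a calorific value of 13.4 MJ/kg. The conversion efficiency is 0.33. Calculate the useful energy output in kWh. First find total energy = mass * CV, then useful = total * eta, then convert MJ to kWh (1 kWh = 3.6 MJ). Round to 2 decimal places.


Total energy = mass * CV = 4745 * 13.4 = 63583.0 MJ
Useful energy = total * eta = 63583.0 * 0.33 = 20982.39 MJ
Convert to kWh: 20982.39 / 3.6
Useful energy = 5828.44 kWh

5828.44


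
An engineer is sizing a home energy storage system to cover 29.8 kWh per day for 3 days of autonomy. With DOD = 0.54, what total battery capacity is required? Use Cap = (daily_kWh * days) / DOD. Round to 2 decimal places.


Total energy needed = daily * days = 29.8 * 3 = 89.4 kWh
Account for depth of discharge:
  Cap = total_energy / DOD = 89.4 / 0.54
  Cap = 165.56 kWh

165.56


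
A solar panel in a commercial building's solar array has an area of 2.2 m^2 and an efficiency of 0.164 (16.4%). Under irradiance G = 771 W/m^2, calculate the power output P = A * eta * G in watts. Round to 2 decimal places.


Use the solar power formula P = A * eta * G.
Given: A = 2.2 m^2, eta = 0.164, G = 771 W/m^2
P = 2.2 * 0.164 * 771
P = 278.18 W

278.18


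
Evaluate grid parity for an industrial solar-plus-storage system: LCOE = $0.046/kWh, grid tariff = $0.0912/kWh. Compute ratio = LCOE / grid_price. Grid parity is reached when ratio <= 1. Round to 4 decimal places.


Compare LCOE to grid price:
  LCOE = $0.046/kWh, Grid price = $0.0912/kWh
  Ratio = LCOE / grid_price = 0.046 / 0.0912 = 0.5044
  Grid parity achieved (ratio <= 1)? yes

0.5044


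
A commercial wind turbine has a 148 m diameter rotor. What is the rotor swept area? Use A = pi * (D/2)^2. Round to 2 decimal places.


Compute the rotor radius:
  r = D / 2 = 148 / 2 = 74.0 m
Calculate swept area:
  A = pi * r^2 = pi * 74.0^2
  A = 17203.36 m^2

17203.36


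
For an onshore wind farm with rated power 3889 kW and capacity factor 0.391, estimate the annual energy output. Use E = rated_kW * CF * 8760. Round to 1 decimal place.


Annual energy = rated_kW * capacity_factor * hours_per_year
Given: P_rated = 3889 kW, CF = 0.391, hours = 8760
E = 3889 * 0.391 * 8760
E = 13320447.2 kWh

13320447.2


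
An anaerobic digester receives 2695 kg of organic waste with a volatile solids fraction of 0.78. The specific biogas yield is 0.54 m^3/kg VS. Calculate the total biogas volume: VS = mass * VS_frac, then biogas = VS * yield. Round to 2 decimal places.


Compute volatile solids:
  VS = mass * VS_fraction = 2695 * 0.78 = 2102.1 kg
Calculate biogas volume:
  Biogas = VS * specific_yield = 2102.1 * 0.54
  Biogas = 1135.13 m^3

1135.13


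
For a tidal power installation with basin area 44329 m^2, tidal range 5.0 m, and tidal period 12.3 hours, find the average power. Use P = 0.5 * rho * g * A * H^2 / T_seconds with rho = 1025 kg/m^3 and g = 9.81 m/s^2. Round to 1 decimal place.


Convert period to seconds: T = 12.3 * 3600 = 44280.0 s
H^2 = 5.0^2 = 25.0
P = 0.5 * rho * g * A * H^2 / T
P = 0.5 * 1025 * 9.81 * 44329 * 25.0 / 44280.0
P = 125829.7 W

125829.7


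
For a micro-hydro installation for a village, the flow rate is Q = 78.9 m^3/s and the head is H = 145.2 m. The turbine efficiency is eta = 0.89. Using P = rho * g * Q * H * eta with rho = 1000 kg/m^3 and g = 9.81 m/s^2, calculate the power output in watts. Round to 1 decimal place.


Apply the hydropower formula P = rho * g * Q * H * eta
rho * g = 1000 * 9.81 = 9810.0
P = 9810.0 * 78.9 * 145.2 * 0.89
P = 100023635.1 W

100023635.1


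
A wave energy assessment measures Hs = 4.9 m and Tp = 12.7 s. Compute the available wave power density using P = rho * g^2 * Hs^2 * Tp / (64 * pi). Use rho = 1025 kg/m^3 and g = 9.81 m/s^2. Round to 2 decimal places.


Apply wave power formula:
  g^2 = 9.81^2 = 96.2361
  Hs^2 = 4.9^2 = 24.01
  Numerator = rho * g^2 * Hs^2 * Tp = 1025 * 96.2361 * 24.01 * 12.7 = 30078609.9
  Denominator = 64 * pi = 201.0619
  P = 30078609.9 / 201.0619 = 149598.73 W/m

149598.73


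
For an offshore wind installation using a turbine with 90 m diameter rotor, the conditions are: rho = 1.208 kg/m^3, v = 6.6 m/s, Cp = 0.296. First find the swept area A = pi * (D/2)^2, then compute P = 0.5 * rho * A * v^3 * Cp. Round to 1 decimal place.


Step 1 -- Compute swept area:
  A = pi * (D/2)^2 = pi * (90/2)^2 = 6361.73 m^2
Step 2 -- Apply wind power equation:
  P = 0.5 * rho * A * v^3 * Cp
  v^3 = 6.6^3 = 287.496
  P = 0.5 * 1.208 * 6361.73 * 287.496 * 0.296
  P = 326990.7 W

326990.7


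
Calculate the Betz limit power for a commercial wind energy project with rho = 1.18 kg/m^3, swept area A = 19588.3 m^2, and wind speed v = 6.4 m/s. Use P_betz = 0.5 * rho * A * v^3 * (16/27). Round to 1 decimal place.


The Betz coefficient Cp_max = 16/27 = 0.5926
v^3 = 6.4^3 = 262.144
P_betz = 0.5 * rho * A * v^3 * Cp_max
P_betz = 0.5 * 1.18 * 19588.3 * 262.144 * 0.5926
P_betz = 1795332.5 W

1795332.5


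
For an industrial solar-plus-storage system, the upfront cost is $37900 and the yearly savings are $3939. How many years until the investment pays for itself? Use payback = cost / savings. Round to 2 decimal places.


Simple payback period = initial cost / annual savings
Payback = 37900 / 3939
Payback = 9.62 years

9.62


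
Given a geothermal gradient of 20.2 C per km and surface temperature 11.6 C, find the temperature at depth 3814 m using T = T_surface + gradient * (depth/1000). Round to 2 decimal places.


Convert depth to km: 3814 / 1000 = 3.814 km
Temperature increase = gradient * depth_km = 20.2 * 3.814 = 77.04 C
Temperature at depth = T_surface + delta_T = 11.6 + 77.04
T = 88.64 C

88.64


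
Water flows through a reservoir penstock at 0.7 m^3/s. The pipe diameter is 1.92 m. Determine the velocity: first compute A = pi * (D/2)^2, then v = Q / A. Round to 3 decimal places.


Compute pipe cross-sectional area:
  A = pi * (D/2)^2 = pi * (1.92/2)^2 = 2.8953 m^2
Calculate velocity:
  v = Q / A = 0.7 / 2.8953
  v = 0.242 m/s

0.242


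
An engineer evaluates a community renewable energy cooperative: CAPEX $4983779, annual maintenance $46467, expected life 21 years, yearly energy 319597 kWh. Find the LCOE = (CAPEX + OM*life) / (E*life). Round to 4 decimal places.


Total cost = CAPEX + OM * lifetime = 4983779 + 46467 * 21 = 4983779 + 975807 = 5959586
Total generation = annual * lifetime = 319597 * 21 = 6711537 kWh
LCOE = 5959586 / 6711537
LCOE = 0.8880 $/kWh

0.8880


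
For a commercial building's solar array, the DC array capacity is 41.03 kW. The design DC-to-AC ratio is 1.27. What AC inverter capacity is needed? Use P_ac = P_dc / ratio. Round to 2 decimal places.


The inverter AC capacity is determined by the DC/AC ratio.
Given: P_dc = 41.03 kW, DC/AC ratio = 1.27
P_ac = P_dc / ratio = 41.03 / 1.27
P_ac = 32.31 kW

32.31
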